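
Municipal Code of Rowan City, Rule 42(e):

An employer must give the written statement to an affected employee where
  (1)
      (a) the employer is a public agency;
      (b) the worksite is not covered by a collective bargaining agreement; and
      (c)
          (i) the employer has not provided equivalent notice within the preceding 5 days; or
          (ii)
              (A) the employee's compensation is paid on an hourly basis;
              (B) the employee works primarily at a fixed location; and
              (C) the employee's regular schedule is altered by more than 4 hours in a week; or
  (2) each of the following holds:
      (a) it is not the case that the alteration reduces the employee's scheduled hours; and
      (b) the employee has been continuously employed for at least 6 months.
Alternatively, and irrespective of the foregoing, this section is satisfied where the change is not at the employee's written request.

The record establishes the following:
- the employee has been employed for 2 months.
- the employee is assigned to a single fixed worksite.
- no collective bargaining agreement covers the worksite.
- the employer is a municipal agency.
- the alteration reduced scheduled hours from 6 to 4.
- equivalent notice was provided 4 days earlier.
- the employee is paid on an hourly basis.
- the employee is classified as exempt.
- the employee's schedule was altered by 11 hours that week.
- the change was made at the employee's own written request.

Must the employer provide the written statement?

Yes — required.

(a) public agency — met.
(b) no CBA — met.
(i) no recent notice — not met.
(A) hourly-paid — met.
(B) fixed location — holds.
(C) schedule shift > 4h — met.
So (ii) is satisfied (T AND T AND T).
(c) = F OR T = true.
(1): T AND T AND T → true.
(a) not (hours reduced) — not satisfied.
(b) tenure ≥ 6 mo. — not satisfied.
So (2) is not satisfied (F AND F).
So Overall is satisfied (T OR F).
Exception (not employee-requested) — not satisfied.
Result: main true OR exception false → true.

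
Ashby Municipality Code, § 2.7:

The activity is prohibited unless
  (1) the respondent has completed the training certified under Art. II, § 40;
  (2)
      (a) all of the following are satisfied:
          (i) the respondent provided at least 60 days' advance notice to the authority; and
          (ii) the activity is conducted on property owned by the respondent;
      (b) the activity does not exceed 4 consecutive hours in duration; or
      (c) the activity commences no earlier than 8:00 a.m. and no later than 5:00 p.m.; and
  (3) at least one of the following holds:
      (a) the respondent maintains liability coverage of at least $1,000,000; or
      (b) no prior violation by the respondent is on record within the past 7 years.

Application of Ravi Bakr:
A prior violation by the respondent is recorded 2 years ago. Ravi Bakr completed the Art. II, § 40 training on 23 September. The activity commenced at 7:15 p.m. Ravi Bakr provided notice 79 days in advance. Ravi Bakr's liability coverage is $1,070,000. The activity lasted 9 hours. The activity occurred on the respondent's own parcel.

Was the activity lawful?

Yes — lawful.

(1) training certified — holds.
(i) ≥60 days' notice — satisfied.
(ii) own property — satisfied.
(a): T AND T → true.
(b) ≤ 4 hrs duration — fails.
(c) start within hours — not met.
So (2) is satisfied (T OR F OR F).
(a) coverage ≥ $1,000,000 — met.
(b) no prior violation — not met.
(3) = T OR F = true.
Overall: T AND T AND T → true.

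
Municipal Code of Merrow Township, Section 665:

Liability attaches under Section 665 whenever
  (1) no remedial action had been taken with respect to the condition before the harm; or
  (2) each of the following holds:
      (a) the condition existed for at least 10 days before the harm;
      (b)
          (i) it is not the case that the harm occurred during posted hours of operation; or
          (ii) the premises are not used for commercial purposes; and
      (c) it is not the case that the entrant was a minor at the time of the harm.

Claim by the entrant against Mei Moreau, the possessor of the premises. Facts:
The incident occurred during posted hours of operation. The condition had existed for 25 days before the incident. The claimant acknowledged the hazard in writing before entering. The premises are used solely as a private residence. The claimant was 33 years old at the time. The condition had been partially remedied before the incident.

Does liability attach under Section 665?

(1) no remedial action — not met.
(a) condition ≥10 days old — met.
(i) not (during posted hours) — fails.
(ii) not (commercial use) — satisfied.
(b): F OR T → true.
(c) not (entrant a minor) — satisfied.
(2): T AND T AND T → true.
Overall: F OR T → true.

Yes — liable.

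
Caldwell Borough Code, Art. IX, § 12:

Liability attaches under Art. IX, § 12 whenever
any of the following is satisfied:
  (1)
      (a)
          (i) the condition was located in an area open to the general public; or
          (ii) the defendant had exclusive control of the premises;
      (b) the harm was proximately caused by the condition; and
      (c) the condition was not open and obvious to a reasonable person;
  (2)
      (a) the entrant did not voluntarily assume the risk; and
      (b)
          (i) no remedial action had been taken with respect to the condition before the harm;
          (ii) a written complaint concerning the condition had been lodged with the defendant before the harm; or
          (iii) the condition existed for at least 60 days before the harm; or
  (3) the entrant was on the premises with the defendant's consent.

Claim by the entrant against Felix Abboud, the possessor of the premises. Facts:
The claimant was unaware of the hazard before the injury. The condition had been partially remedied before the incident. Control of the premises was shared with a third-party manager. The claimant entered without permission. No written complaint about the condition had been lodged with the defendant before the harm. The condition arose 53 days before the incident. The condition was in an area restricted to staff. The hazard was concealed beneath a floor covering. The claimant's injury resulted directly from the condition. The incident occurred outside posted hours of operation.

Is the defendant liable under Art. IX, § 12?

(i) public area — fails.
(ii) exclusive control — not met.
So (a) is not satisfied (F OR F).
(b) proximate cause — met.
(c) not open/obvious — satisfied.
(1): F AND T AND T → false.
(a) no assumed risk — holds.
(i) no remedial action — fails.
(ii) complaint lodged — not satisfied.
(iii) condition ≥60 days old — fails.
(b): F OR F OR F → false.
(2) = T AND F = false.
(3) consent to enter — not met.
Overall: F OR F OR F → false.

No — not liable.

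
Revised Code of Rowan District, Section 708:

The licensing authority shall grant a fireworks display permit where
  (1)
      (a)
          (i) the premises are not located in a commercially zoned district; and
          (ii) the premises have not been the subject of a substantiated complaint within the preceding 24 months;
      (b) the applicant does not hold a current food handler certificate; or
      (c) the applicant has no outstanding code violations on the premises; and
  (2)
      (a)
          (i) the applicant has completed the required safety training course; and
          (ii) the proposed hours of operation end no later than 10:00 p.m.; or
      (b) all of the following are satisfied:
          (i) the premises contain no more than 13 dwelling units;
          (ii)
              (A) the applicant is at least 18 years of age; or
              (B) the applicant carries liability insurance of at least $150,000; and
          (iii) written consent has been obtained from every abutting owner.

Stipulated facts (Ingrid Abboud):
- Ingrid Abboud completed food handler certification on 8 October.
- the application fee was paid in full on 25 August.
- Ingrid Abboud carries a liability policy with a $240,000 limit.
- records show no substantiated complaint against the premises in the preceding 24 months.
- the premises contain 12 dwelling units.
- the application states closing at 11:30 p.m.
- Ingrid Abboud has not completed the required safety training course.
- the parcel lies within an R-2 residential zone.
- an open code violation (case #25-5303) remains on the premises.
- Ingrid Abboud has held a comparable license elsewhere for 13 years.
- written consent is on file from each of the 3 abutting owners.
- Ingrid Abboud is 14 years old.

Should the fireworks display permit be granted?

Yes — granted.

(i) not (commercially zoned) — met.
(ii) no complaint in 24 mo. — holds.
(a) = T AND T = true.
(b) not (food handler cert.) — not met.
(c) no code violations — not satisfied.
So (1) is satisfied (T OR F OR F).
(i) safety training — fails.
(ii) closes by 10 p.m. — not met.
So (a) is not satisfied (F AND F).
(i) ≤ 13 units — satisfied.
(A) age ≥ 18 — not met.
(B) insurance ≥ $150,000 — met.
(ii) = F OR T = true.
(iii) all abutters consent — met.
So (b) is satisfied (T AND T AND T).
So (2) is satisfied (F OR T).
Overall = T AND T = true.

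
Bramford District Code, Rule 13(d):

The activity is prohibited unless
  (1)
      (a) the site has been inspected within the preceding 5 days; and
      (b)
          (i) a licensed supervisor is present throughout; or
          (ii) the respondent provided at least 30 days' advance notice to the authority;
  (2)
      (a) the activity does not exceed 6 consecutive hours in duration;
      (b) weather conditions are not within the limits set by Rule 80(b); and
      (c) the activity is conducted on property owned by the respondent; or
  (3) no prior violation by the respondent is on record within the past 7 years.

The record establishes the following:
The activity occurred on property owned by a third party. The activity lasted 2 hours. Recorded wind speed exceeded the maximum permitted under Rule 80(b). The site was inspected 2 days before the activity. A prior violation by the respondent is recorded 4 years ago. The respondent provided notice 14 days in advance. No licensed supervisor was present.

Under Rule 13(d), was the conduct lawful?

(a) site inspected — met.
(i) supervisor present — not met.
(ii) ≥30 days' notice — not met.
So (b) is not satisfied (F OR F).
(1): T AND F → false.
(a) ≤ 6 hrs duration — met.
(b) not (weather ok) — holds.
(c) own property — not satisfied.
So (2) is not satisfied (T AND T AND F).
(3) no prior violation — not met.
Overall = F OR F OR F = false.

No — unlawful.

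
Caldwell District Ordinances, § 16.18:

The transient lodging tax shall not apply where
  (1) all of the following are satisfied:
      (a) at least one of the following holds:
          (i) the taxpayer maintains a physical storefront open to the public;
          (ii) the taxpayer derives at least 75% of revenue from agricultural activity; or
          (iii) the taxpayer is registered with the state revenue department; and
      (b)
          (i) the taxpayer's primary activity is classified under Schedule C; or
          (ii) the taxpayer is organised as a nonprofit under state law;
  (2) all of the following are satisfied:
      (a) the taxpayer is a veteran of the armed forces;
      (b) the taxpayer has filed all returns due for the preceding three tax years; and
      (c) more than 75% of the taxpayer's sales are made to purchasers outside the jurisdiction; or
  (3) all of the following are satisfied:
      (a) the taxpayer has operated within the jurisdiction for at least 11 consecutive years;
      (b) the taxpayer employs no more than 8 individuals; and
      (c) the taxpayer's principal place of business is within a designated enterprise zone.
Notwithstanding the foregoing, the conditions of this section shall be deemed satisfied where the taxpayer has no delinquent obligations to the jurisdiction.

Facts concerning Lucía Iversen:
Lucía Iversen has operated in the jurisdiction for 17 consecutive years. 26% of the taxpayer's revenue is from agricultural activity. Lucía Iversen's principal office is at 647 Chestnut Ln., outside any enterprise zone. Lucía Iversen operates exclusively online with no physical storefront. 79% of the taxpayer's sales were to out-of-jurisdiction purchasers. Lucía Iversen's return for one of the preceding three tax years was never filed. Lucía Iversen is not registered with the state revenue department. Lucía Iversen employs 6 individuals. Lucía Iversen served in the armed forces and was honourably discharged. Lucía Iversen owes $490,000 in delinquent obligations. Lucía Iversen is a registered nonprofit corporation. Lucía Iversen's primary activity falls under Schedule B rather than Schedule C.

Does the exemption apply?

No — not exempt.

(i) has storefront — not satisfied.
(ii) ≥75% agricultural — fails.
(iii) state-registered — not met.
So (a) is not satisfied (F OR F OR F).
(i) Schedule C activity — fails.
(ii) nonprofit — met.
So (b) is satisfied (F OR T).
So (1) is not satisfied (F AND T).
(a) veteran — holds.
(b) returns current — not satisfied.
(c) >75% out-of-jur. sales — holds.
(2): T AND F AND T → false.
(a) ≥ 11 yrs in jurisdiction — satisfied.
(b) ≤ 8 employees — satisfied.
(c) in enterprise zone — not met.
(3) = T AND T AND F = false.
So Overall is not satisfied (F OR F OR F).
Exception (no delinquency) — not satisfied.
Result: main false OR exception false → false.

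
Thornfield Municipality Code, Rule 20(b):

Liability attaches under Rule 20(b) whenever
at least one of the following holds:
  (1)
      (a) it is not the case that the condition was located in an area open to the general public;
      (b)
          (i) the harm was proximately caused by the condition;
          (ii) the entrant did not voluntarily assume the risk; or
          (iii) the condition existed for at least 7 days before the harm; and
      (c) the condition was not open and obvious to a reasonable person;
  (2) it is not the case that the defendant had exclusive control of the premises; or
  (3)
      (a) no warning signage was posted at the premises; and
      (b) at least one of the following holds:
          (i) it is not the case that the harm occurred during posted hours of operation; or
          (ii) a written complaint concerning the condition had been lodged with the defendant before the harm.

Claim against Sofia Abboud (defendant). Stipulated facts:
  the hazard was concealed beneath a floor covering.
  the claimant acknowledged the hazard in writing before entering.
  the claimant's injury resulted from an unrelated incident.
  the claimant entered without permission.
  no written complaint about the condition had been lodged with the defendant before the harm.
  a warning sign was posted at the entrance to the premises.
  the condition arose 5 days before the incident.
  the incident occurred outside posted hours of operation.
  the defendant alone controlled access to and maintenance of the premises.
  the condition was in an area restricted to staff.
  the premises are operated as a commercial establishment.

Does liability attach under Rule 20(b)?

No — not liable.

(a) not (public area) — satisfied.
(i) proximate cause — fails.
(ii) no assumed risk — not satisfied.
(iii) condition ≥7 days old — not met.
(b) = F OR F OR F = false.
(c) not open/obvious — satisfied.
(1): T AND F AND T → false.
(2) not (exclusive control) — not satisfied.
(a) no signage posted — not satisfied.
(i) not (during posted hours) — satisfied.
(ii) complaint lodged — fails.
So (b) is satisfied (T OR F).
(3): F AND T → false.
Overall: F OR F OR F → false.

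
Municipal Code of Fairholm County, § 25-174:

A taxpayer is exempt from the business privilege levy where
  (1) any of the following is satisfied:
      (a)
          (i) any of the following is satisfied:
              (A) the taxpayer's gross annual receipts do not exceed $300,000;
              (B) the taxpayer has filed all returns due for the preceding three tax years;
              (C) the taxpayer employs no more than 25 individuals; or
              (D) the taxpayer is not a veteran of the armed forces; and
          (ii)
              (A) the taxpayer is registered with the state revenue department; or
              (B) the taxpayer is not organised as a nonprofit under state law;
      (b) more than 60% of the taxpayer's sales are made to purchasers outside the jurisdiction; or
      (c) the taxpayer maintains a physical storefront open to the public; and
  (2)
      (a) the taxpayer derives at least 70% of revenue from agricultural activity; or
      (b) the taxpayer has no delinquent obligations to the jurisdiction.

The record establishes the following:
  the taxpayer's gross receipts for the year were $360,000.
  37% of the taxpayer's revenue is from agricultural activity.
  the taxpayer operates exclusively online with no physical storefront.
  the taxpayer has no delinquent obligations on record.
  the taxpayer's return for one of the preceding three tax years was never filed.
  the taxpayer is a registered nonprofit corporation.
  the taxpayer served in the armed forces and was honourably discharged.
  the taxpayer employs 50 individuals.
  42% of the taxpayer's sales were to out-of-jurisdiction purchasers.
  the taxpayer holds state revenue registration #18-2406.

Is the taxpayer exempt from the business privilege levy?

(A) receipts ≤ $300,000 — not met.
(B) returns current — not met.
(C) ≤ 25 employees — not met.
(D) not (veteran) — not met.
(i): F OR F OR F OR F → false.
(A) state-registered — met.
(B) not (nonprofit) — fails.
(ii) = T OR F = true.
(a): F AND T → false.
(b) >60% out-of-jur. sales — not met.
(c) has storefront — fails.
(1) = F OR F OR F = false.
(a) ≥70% agricultural — fails.
(b) no delinquency — met.
(2) = F OR T = true.
Overall = F AND T = false.

No — not exempt.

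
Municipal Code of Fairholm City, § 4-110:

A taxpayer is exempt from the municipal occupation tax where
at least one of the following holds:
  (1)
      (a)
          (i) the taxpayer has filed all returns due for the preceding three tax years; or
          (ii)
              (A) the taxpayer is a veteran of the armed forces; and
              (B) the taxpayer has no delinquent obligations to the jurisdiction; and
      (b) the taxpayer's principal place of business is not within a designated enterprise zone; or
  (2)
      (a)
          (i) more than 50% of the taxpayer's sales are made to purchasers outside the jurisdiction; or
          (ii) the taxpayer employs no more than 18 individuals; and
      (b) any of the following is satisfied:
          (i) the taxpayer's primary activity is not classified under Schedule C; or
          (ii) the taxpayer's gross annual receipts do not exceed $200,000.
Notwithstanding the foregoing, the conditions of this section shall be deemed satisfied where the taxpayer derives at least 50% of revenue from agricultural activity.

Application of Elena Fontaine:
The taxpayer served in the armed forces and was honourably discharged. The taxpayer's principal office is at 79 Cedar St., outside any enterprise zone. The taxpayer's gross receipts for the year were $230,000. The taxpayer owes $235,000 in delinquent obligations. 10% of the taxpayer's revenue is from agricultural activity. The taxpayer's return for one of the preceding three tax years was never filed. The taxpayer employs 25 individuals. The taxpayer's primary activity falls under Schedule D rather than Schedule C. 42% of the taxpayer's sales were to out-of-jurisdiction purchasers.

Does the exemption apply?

(i) returns current — not satisfied.
(A) veteran — satisfied.
(B) no delinquency — not met.
So (ii) is not satisfied (T AND F).
(a) = F OR F = false.
(b) not (in enterprise zone) — satisfied.
(1) = F AND T = false.
(i) >50% out-of-jur. sales — not satisfied.
(ii) ≤ 18 employees — not satisfied.
(a): F OR F → false.
(i) not (Schedule C activity) — met.
(ii) receipts ≤ $200,000 — fails.
(b): T OR F → true.
So (2) is not satisfied (F AND T).
So Overall is not satisfied (F OR F).
Exception (≥50% agricultural) — not satisfied.
Result: main false OR exception false → false.

No — not exempt.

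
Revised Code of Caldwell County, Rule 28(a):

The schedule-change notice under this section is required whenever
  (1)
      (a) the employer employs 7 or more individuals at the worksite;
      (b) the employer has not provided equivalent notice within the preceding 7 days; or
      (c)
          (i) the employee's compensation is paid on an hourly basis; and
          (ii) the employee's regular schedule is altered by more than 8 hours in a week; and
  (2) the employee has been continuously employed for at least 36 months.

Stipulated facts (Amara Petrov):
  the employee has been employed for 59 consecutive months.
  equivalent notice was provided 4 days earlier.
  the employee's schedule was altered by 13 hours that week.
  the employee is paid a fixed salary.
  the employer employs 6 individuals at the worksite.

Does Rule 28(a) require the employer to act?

No — not required.

(a) ≥ 7 at site — not met.
(b) no recent notice — fails.
(i) hourly-paid — fails.
(ii) schedule shift > 8h — met.
(c) = F AND T = false.
(1) = F OR F OR F = false.
(2) tenure ≥ 36 mo. — holds.
Overall = F AND T = false.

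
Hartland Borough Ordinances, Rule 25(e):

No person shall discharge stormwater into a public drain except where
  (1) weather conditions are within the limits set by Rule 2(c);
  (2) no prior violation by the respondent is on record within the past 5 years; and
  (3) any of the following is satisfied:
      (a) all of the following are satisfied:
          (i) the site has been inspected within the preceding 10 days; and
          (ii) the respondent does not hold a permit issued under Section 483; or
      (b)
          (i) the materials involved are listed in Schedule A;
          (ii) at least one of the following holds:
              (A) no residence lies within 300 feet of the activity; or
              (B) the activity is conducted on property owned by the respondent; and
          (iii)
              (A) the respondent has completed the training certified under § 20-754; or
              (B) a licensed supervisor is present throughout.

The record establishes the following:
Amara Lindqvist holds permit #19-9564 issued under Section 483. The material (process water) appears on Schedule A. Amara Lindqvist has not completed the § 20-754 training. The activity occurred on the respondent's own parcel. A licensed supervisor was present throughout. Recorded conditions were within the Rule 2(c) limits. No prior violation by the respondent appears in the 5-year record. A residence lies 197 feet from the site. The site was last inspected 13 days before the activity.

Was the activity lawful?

(1) weather ok — satisfied.
(2) no prior violation — satisfied.
(i) site inspected — not satisfied.
(ii) not (holds permit) — not met.
(a) = F AND F = false.
(i) Schedule A material — holds.
(A) no residence in 300 ft — fails.
(B) own property — satisfied.
(ii): F OR T → true.
(A) training certified — fails.
(B) supervisor present — met.
(iii) = F OR T = true.
(b) = T AND T AND T = true.
(3): F OR T → true.
Overall = T AND T AND T = true.

Yes — lawful.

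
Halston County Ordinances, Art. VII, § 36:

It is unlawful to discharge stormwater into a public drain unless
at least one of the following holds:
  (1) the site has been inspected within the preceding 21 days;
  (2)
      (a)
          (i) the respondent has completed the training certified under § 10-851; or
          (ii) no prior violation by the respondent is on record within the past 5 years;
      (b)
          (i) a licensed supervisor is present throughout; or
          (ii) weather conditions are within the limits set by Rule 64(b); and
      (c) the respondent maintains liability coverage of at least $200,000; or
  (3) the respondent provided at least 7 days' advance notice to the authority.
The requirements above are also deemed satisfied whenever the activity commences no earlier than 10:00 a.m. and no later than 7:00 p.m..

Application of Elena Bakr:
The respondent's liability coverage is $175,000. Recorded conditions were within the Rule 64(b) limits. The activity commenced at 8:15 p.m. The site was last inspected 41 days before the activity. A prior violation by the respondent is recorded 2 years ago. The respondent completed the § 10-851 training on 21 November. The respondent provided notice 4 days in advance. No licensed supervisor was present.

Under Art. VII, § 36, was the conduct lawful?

No — unlawful.

(1) site inspected — not met.
(i) training certified — met.
(ii) no prior violation — not met.
(a): T OR F → true.
(i) supervisor present — not met.
(ii) weather ok — satisfied.
(b) = F OR T = true.
(c) coverage ≥ $200,000 — not met.
(2) = T AND T AND F = false.
(3) ≥7 days' notice — not met.
Overall: F OR F OR F → false.
Exception (start within hours) — not satisfied.
Result: main false OR exception false → false.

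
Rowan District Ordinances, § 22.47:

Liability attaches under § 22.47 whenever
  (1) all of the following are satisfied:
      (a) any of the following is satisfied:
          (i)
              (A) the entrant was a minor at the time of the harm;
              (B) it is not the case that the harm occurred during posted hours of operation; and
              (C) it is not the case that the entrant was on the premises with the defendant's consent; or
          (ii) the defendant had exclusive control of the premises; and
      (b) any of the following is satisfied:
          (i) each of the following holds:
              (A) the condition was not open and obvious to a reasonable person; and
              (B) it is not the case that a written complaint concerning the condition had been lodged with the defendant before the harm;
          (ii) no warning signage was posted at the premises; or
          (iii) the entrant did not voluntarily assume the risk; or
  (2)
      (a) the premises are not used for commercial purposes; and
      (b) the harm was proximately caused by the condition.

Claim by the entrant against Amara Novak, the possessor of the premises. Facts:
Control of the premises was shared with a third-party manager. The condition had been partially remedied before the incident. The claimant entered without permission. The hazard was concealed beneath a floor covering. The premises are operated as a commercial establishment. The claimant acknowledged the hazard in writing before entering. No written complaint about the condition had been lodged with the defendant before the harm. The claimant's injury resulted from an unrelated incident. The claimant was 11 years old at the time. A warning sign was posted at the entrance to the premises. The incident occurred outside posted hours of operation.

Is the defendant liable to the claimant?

(A) entrant a minor — holds.
(B) not (during posted hours) — holds.
(C) not (consent to enter) — met.
(i): T AND T AND T → true.
(ii) exclusive control — not met.
(a) = T OR F = true.
(A) not open/obvious — holds.
(B) not (complaint lodged) — holds.
So (i) is satisfied (T AND T).
(ii) no signage posted — fails.
(iii) no assumed risk — fails.
So (b) is satisfied (T OR F OR F).
(1) = T AND T = true.
(a) not (commercial use) — not met.
(b) proximate cause — not satisfied.
(2) = F AND F = false.
So Overall is satisfied (T OR F).

Yes — liable.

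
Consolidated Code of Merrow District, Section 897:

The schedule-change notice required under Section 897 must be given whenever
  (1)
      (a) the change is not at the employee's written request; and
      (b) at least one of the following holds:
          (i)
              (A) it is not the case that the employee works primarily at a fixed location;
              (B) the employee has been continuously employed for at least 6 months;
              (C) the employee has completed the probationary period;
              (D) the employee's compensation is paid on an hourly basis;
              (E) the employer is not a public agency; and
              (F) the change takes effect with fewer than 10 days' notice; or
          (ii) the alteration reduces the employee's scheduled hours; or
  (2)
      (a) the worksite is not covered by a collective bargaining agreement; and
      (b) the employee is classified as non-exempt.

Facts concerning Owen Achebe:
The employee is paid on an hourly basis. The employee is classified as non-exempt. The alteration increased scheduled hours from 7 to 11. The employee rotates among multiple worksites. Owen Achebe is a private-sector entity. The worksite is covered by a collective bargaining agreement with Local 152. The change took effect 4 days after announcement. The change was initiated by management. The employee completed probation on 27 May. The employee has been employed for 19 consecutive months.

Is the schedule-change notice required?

(a) not employee-requested — met.
(A) not (fixed location) — met.
(B) tenure ≥ 6 mo. — met.
(C) past probation — met.
(D) hourly-paid — satisfied.
(E) not (public agency) — holds.
(F) < 10 days' notice — satisfied.
(i): T AND T AND T AND T AND T AND T → true.
(ii) hours reduced — not met.
So (b) is satisfied (T OR F).
(1) = T AND T = true.
(a) no CBA — not satisfied.
(b) non-exempt — satisfied.
(2) = F AND T = false.
So Overall is satisfied (T OR F).

Yes — required.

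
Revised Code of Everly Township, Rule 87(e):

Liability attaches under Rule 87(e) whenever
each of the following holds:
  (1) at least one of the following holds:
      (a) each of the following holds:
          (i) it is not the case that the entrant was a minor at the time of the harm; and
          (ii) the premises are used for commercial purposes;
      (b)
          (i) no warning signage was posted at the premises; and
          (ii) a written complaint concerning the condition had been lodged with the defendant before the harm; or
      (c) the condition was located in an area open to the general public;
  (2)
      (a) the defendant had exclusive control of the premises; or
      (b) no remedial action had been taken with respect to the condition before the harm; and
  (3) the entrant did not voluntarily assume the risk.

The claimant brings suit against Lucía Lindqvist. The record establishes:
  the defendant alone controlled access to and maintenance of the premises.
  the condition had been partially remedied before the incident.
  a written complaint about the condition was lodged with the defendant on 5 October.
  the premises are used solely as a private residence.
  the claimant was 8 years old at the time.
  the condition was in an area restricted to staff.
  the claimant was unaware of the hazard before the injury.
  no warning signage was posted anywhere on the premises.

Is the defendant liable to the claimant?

(i) not (entrant a minor) — not satisfied.
(ii) commercial use — fails.
So (a) is not satisfied (F AND F).
(i) no signage posted — holds.
(ii) complaint lodged — met.
(b): T AND T → true.
(c) public area — not satisfied.
(1) = F OR T OR F = true.
(a) exclusive control — satisfied.
(b) no remedial action — not satisfied.
(2) = T OR F = true.
(3) no assumed risk — holds.
Overall: T AND T AND T → true.

Yes — liable.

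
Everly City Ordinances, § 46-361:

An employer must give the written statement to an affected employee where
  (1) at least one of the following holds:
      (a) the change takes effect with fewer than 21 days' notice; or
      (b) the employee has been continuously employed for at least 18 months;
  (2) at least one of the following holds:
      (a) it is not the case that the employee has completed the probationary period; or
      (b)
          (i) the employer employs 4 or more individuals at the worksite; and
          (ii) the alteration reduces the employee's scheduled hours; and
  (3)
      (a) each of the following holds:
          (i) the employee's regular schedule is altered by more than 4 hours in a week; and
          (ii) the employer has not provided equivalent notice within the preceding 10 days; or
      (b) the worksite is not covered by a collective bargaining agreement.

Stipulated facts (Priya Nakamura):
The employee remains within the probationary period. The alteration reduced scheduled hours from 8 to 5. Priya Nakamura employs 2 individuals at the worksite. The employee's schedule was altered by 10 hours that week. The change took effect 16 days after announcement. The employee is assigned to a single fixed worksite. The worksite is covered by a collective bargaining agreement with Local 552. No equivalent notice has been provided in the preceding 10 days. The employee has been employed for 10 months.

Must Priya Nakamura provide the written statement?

(a) < 21 days' notice — met.
(b) tenure ≥ 18 mo. — not met.
So (1) is satisfied (T OR F).
(a) not (past probation) — met.
(i) ≥ 4 at site — not met.
(ii) hours reduced — holds.
(b): F AND T → false.
So (2) is satisfied (T OR F).
(i) schedule shift > 4h — met.
(ii) no recent notice — holds.
So (a) is satisfied (T AND T).
(b) no CBA — fails.
(3) = T OR F = true.
So Overall is satisfied (T AND T AND T).

Yes — required.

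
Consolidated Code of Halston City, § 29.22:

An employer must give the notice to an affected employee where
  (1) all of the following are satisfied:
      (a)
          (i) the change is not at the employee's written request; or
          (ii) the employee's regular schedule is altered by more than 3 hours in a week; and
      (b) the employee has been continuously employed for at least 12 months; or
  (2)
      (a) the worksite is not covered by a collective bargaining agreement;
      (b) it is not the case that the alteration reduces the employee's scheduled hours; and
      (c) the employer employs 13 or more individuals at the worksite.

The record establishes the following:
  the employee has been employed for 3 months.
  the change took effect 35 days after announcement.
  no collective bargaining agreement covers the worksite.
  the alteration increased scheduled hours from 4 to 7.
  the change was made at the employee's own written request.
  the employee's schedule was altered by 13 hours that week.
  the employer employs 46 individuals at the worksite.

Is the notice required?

(i) not employee-requested — not satisfied.
(ii) schedule shift > 3h — met.
So (a) is satisfied (F OR T).
(b) tenure ≥ 12 mo. — not met.
(1) = T AND F = false.
(a) no CBA — satisfied.
(b) not (hours reduced) — holds.
(c) ≥ 13 at site — met.
(2): T AND T AND T → true.
Overall: F OR T → true.

Yes — required.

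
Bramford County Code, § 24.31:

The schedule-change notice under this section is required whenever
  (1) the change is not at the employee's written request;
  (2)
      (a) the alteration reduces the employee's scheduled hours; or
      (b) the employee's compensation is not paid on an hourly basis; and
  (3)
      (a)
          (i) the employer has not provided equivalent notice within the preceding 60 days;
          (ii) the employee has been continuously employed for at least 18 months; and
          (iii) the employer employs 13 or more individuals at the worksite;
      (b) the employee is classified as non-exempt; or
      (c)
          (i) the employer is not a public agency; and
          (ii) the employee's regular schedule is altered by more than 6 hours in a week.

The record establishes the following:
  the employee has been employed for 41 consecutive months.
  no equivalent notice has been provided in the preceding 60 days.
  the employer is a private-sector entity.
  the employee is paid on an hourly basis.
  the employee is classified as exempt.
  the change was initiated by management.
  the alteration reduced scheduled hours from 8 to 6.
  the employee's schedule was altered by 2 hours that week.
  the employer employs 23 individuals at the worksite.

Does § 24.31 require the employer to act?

Yes — required.

(1) not employee-requested — holds.
(a) hours reduced — holds.
(b) not (hourly-paid) — not met.
(2): T OR F → true.
(i) no recent notice — holds.
(ii) tenure ≥ 18 mo. — met.
(iii) ≥ 13 at site — holds.
(a): T AND T AND T → true.
(b) non-exempt — fails.
(i) not (public agency) — holds.
(ii) schedule shift > 6h — not satisfied.
(c) = T AND F = false.
(3) = T OR F OR F = true.
So Overall is satisfied (T AND T AND T).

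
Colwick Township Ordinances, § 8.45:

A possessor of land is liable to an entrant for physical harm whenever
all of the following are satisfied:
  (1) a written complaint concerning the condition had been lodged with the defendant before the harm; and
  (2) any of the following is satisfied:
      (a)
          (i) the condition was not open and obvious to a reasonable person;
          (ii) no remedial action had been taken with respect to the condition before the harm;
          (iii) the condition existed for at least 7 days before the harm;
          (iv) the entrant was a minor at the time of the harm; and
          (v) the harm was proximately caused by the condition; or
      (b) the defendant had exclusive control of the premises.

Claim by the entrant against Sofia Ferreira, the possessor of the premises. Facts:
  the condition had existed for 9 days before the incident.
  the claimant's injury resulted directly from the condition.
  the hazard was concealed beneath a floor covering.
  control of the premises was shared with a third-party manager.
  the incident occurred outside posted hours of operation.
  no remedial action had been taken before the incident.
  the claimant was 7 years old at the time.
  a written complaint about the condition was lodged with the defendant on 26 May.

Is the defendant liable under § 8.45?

(1) complaint lodged — satisfied.
(i) not open/obvious — holds.
(ii) no remedial action — holds.
(iii) condition ≥7 days old — holds.
(iv) entrant a minor — satisfied.
(v) proximate cause — satisfied.
So (a) is satisfied (T AND T AND T AND T AND T).
(b) exclusive control — not met.
So (2) is satisfied (T OR F).
Overall: T AND T → true.

Yes — liable.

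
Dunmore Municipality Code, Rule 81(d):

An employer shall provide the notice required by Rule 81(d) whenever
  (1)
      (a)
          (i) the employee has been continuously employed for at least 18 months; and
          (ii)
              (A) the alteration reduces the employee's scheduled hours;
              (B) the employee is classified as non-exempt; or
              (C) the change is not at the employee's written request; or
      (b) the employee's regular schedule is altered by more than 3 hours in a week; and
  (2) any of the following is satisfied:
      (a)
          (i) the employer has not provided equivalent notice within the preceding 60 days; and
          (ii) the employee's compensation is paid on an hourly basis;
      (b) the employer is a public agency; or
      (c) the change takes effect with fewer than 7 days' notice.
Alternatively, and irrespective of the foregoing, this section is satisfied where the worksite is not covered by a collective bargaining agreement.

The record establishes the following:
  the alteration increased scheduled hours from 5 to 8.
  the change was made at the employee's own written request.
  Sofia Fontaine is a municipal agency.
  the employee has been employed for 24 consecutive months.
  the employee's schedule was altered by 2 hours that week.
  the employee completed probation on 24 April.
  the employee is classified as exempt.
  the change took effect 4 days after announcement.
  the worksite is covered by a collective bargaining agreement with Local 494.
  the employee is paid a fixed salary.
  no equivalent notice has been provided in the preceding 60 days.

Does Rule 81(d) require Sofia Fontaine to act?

No — not required.

(i) tenure ≥ 18 mo. — met.
(A) hours reduced — not satisfied.
(B) non-exempt — not met.
(C) not employee-requested — not satisfied.
(ii): F OR F OR F → false.
(a) = T AND F = false.
(b) schedule shift > 3h — not satisfied.
So (1) is not satisfied (F OR F).
(i) no recent notice — holds.
(ii) hourly-paid — fails.
(a): T AND F → false.
(b) public agency — holds.
(c) < 7 days' notice — met.
(2): F OR T OR T → true.
Overall: F AND T → false.
Exception (no CBA) — not satisfied.
Result: main false OR exception false → false.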